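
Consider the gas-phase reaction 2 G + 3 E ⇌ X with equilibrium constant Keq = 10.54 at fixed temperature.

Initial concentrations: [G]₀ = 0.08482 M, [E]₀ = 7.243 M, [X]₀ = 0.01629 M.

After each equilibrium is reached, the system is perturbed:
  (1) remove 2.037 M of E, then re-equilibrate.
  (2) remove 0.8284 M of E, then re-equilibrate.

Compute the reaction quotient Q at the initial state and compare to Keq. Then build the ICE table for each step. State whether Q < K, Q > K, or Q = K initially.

Q₀ = 0.005959 vs Keq = 10.54 ⇒ Q<K, forward
Step 1:
                   G          E          X
  init       0.08482      7.243    0.01629
  Δ         -0.08096    -0.1214    0.04048
  eq        0.003862      7.122    0.05677
  solve Keq expr → x = 0.04048; check Q = 10.54
Then remove 2.037 M of E.
Step 2:
                   G          E          X
  init      0.003862      5.085    0.05677
  Δ         0.002463   0.003694  -0.001231
  eq        0.006324      5.088    0.05554
  solve Keq expr → x = -0.001231; check Q = 10.54
Then remove 0.8284 M of E.
Step 3:
                   G          E          X
  init      0.006324       4.26    0.05554
  Δ         0.001855   0.002782 -9.2729e-04
  eq        0.008179      4.263    0.05461
  solve Keq expr → x = -9.2729e-04; check Q = 10.54

Q₀ = 0.005959; Q < K (proceeds forward)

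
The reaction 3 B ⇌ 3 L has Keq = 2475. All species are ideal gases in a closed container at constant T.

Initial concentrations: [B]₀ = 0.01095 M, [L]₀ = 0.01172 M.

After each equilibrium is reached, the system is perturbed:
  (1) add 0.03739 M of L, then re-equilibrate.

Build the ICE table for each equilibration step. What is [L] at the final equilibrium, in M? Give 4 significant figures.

Q₀ = 1.226 vs Keq = 2475 ⇒ Q<K, forward
Step 1:
                   B          L
  init       0.01095    0.01172
  Δ        -0.009389   0.009389
  eq        0.001561    0.02111
  solve Keq expr → x = 0.00313; check Q = 2475
Then add 0.03739 M of L.
Step 2:
                   B          L
  init      0.001561     0.0585
  Δ         0.002574  -0.002574
  eq        0.004134    0.05593
  solve Keq expr → x = -8.5796e-04; check Q = 2475

[L]_eq = 0.05593 M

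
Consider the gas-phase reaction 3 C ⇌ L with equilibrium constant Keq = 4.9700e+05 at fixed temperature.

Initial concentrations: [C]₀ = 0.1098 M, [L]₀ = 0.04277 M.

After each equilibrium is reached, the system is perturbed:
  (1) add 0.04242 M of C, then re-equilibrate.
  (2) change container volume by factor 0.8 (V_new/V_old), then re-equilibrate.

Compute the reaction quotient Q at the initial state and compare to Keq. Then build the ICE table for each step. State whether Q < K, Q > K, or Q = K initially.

Q₀ = 32.31 vs Keq = 4.9700e+05 ⇒ Q<K, forward
Step 1:
                    C           L
  Initial      0.1098     0.04277
  Change      -0.1044     0.03481
  Equil      0.005384     0.07758
  solve Keq expr → x = 0.03481; check Q = 4.9700e+05
Then add 0.04242 M of C.
Step 2:
                    C           L
  Initial      0.0478     0.07758
  Change     -0.04211     0.01404
  Equil      0.005691     0.09161
  solve Keq expr → x = 0.01404; check Q = 4.9700e+05
Then change container volume by factor 0.8 (V_new/V_old).
Step 3:
                    C           L
  Initial    0.007114      0.1145
  Change  -9.7752e-04  3.2584e-04
  Equil      0.006136      0.1148
  solve Keq expr → x = 3.2584e-04; check Q = 4.9700e+05

Q₀ = 32.31; Q < K (proceeds forward)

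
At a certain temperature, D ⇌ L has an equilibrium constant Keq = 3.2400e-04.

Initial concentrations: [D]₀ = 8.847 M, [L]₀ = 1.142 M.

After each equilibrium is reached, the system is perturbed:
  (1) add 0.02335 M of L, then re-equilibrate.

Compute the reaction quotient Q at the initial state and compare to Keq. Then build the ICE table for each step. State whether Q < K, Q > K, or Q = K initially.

Q₀ = 0.1291 vs Keq = 3.2400e-04 ⇒ Q>K, reverse
Step 1:
                    D           L
  Initial       8.847       1.142
  Change        1.139      -1.139
  Equil         9.986    0.003235
  solve Keq expr → x = -1.139; check Q = 3.2400e-04
Then add 0.02335 M of L.
Step 2:
                    D           L
  Initial       9.986     0.02659
  Change      0.02334    -0.02334
  Equil         10.01    0.003243
  solve Keq expr → x = -0.02334; check Q = 3.2400e-04

Q₀ = 0.1291; Q > K (proceeds reverse)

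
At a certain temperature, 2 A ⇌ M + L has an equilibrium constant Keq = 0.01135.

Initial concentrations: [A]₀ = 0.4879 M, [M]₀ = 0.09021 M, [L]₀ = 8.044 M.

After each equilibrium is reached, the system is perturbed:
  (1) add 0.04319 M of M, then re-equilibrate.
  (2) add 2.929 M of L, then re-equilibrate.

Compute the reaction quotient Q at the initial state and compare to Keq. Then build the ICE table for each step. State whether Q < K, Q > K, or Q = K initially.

Q₀ = 3.048 vs Keq = 0.01135 ⇒ Q>K, reverse
Step 1:
                    A           M           L
  Initial      0.4879     0.09021       8.044
  Change       0.1792    -0.08958    -0.08958
  Equil        0.6671  6.3490e-04       7.954
  solve Keq expr → x = -0.08958; check Q = 0.01135
Then add 0.04319 M of M.
Step 2:
                    A           M           L
  Initial      0.6671     0.04382       7.954
  Change      0.08602    -0.04301    -0.04301
  Equil        0.7531  8.1361e-04       7.911
  solve Keq expr → x = -0.04301; check Q = 0.01135
Then add 2.929 M of L.
Step 3:
                    A           M           L
  Initial      0.7531  8.1361e-04       10.84
  Change   4.3826e-04 -2.1913e-04 -2.1913e-04
  Equil        0.7535  5.9448e-04       10.84
  solve Keq expr → x = -2.1913e-04; check Q = 0.01135

Q₀ = 3.048; Q > K (proceeds reverse)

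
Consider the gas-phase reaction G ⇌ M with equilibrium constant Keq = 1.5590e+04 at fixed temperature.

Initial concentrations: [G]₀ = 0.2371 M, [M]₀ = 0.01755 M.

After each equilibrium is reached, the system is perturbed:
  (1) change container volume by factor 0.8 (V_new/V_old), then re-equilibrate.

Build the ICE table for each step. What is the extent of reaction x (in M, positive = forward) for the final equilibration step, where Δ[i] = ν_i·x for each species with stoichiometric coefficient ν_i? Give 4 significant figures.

x = 0 M

Q₀ = 0.07402 vs Keq = 1.5590e+04 ⇒ Q<K, forward
Step 1:
                    G           M
  init         0.2371     0.01755
  Δ           -0.2371      0.2371
  eq       1.6333e-05      0.2546
  solve Keq expr → x = 0.2371; check Q = 1.5590e+04
Then change container volume by factor 0.8 (V_new/V_old).
Step 2:
                    G           M
  init     2.0416e-05      0.3183
  Δ                 0           0
  eq       2.0416e-05      0.3183
  solve Keq expr → x = 0; check Q = 1.5590e+04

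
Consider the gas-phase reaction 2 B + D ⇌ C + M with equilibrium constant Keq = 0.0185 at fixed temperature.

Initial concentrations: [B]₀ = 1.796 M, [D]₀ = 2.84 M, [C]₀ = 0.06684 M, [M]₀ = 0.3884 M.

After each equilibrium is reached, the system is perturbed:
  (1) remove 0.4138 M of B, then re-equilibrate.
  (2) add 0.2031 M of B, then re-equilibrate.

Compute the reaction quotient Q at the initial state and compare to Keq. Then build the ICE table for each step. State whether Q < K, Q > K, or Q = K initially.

Q₀ = 0.002834 vs Keq = 0.0185 ⇒ Q<K, forward
Step 1:
                   B          D          C          M
  I            1.796       2.84    0.06684     0.3884
  C          -0.2902    -0.1451     0.1451     0.1451
  E            1.506      2.695     0.2119     0.5335
  solve Keq expr → x = 0.1451; check Q = 0.0185
Then remove 0.4138 M of B.
Step 2:
                   B          D          C          M
  I            1.092      2.695     0.2119     0.5335
  C           0.1135    0.05674   -0.05674   -0.05674
  E            1.206      2.752     0.1552     0.4767
  solve Keq expr → x = -0.05674; check Q = 0.0185
Then add 0.2031 M of B.
Step 3:
                   B          D          C          M
  I            1.409      2.752     0.1552     0.4767
  C         -0.05546   -0.02773    0.02773    0.02773
  E            1.353      2.724     0.1829     0.5045
  solve Keq expr → x = 0.02773; check Q = 0.0185

Q₀ = 0.002834; Q < K (proceeds forward)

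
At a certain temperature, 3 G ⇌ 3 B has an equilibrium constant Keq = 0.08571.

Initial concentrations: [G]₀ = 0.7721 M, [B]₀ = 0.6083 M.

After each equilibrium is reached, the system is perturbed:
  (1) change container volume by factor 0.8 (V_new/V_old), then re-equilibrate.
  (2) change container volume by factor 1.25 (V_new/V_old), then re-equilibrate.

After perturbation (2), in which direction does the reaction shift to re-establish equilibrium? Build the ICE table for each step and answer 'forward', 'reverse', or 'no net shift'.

Q₀ = 0.489 vs Keq = 0.08571 ⇒ Q>K, reverse
Step 1:
                  G         B
  init       0.7721    0.6083
  Δ          0.1859   -0.1859
  eq          0.958    0.4224
  solve Keq expr → x = -0.06197; check Q = 0.08571
Then change container volume by factor 0.8 (V_new/V_old).
Step 2:
                  G         B
  init        1.198     0.528
  Δ               0         0
  eq          1.198     0.528
  solve Keq expr → x = 0; check Q = 0.08571
Then change container volume by factor 1.25 (V_new/V_old).
Step 3:
                  G         B
  init        0.958    0.4224
  Δ               0         0
  eq          0.958    0.4224
  solve Keq expr → x = 0; check Q = 0.08571

Direction: no net shift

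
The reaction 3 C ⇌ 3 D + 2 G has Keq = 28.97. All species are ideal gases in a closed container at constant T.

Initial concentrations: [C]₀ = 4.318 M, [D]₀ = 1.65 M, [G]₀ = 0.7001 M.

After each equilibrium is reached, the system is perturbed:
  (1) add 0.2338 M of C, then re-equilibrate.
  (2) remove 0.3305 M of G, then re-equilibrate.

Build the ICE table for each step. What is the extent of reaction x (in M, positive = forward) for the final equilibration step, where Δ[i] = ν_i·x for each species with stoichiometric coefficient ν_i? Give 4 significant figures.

Q₀ = 0.02735 vs Keq = 28.97 ⇒ Q<K, forward
Step 1:
                    C           D           G
  Initial       4.318        1.65      0.7001
  Change        -2.21        2.21       1.473
  Equil         2.108        3.86       2.173
  solve Keq expr → x = 0.7365; check Q = 28.97
Then add 0.2338 M of C.
Step 2:
                    C           D           G
  Initial       2.342        3.86       2.173
  Change      -0.1176      0.1176      0.0784
  Equil         2.225       3.977       2.252
  solve Keq expr → x = 0.0392; check Q = 28.97
Then remove 0.3305 M of G.
Step 3:
                    C           D           G
  Initial       2.225       3.977       1.921
  Change       -0.113       0.113     0.07536
  Equil         2.112        4.09       1.996
  solve Keq expr → x = 0.03768; check Q = 28.97

x = 0.03768 M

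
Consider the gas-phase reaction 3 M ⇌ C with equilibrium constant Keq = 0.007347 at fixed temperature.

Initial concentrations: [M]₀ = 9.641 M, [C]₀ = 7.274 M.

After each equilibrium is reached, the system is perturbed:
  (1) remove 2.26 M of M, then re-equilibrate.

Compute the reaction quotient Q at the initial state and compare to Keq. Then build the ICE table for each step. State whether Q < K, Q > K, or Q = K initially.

Q₀ = 0.008117; Q > K (proceeds reverse)

Q₀ = 0.008117 vs Keq = 0.007347 ⇒ Q>K, reverse
Step 1:
                   M          C
  Initial      9.641      7.274
  Change      0.2826   -0.09419
  Equil        9.924       7.18
  solve Keq expr → x = -0.09419; check Q = 0.007347
Then remove 2.26 M of M.
Step 2:
                   M          C
  Initial      7.664       7.18
  Change       1.951    -0.6503
  Equil        9.614       6.53
  solve Keq expr → x = -0.6503; check Q = 0.007347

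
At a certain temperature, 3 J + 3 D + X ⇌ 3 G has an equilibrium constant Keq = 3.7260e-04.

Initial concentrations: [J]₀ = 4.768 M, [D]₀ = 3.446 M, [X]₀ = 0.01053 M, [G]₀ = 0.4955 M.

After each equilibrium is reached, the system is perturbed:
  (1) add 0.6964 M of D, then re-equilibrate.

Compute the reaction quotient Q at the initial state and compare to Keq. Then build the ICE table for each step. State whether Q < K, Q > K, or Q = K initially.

Q₀ = 0.002605 vs Keq = 3.7260e-04 ⇒ Q>K, reverse
Step 1:
                   J          D          X          G
  init         4.768      3.446    0.01053     0.4955
  Δ          0.08202    0.08202    0.02734   -0.08202
  eq            4.85      3.528    0.03787     0.4135
  solve Keq expr → x = -0.02734; check Q = 3.7260e-04
Then add 0.6964 M of D.
Step 2:
                   J          D          X          G
  init          4.85      4.224    0.03787     0.4135
  Δ         -0.02919   -0.02919  -0.009729    0.02919
  eq           4.821      4.195    0.02814     0.4427
  solve Keq expr → x = 0.009729; check Q = 3.7260e-04

Q₀ = 0.002605; Q > K (proceeds reverse)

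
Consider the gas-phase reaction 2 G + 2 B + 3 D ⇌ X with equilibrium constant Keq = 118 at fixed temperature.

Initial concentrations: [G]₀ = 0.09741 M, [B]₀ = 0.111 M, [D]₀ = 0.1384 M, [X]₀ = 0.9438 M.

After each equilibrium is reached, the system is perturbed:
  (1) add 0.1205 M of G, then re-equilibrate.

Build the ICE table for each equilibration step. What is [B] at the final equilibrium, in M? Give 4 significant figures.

[B]_eq = 0.3928 M

Q₀ = 3.0452e+06 vs Keq = 118 ⇒ Q>K, reverse
Step 1:
                   G          B          D          X
  init       0.09741      0.111     0.1384     0.9438
  Δ           0.3119     0.3119     0.4679     -0.156
  eq          0.4093     0.4229     0.6063     0.7878
  solve Keq expr → x = -0.156; check Q = 118
Then add 0.1205 M of G.
Step 2:
                   G          B          D          X
  init        0.5298     0.4229     0.6063     0.7878
  Δ         -0.03012   -0.03012   -0.04518    0.01506
  eq          0.4997     0.3928     0.5611     0.8029
  solve Keq expr → x = 0.01506; check Q = 118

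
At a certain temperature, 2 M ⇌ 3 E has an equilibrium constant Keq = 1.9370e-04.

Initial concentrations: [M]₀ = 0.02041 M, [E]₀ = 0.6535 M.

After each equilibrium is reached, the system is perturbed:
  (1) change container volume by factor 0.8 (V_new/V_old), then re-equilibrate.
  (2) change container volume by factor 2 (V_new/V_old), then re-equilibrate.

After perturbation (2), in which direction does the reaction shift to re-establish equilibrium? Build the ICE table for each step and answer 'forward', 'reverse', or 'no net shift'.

Q₀ = 670 vs Keq = 1.9370e-04 ⇒ Q>K, reverse
Step 1:
                  M         E
  init      0.02041    0.6535
  Δ          0.4136   -0.6203
  eq          0.434   0.03317
  solve Keq expr → x = -0.2068; check Q = 1.9370e-04
Then change container volume by factor 0.8 (V_new/V_old).
Step 2:
                  M         E
  init       0.5425   0.04146
  Δ        0.001921 -0.002881
  eq         0.5444   0.03858
  solve Keq expr → x = -9.6030e-04; check Q = 1.9370e-04
Then change container volume by factor 2 (V_new/V_old).
Step 3:
                  M         E
  init       0.2722   0.01929
  Δ       -0.003214  0.004822
  eq          0.269   0.02411
  solve Keq expr → x = 0.001607; check Q = 1.9370e-04

Direction: forward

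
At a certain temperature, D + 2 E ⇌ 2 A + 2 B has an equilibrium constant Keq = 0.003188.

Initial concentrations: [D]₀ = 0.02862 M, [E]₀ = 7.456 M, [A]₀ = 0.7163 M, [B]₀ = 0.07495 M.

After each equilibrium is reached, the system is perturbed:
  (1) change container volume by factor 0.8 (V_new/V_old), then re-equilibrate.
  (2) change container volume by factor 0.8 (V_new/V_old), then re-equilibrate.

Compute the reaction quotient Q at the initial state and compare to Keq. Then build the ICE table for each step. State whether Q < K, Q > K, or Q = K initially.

Q₀ = 0.001812 vs Keq = 0.003188 ⇒ Q<K, forward
Step 1:
                  D         E         A         B
  init      0.02862     7.456    0.7163   0.07495
  Δ       -0.005963  -0.01193   0.01193   0.01193
  eq        0.02266     7.444    0.7282   0.08688
  solve Keq expr → x = 0.005963; check Q = 0.003188
Then change container volume by factor 0.8 (V_new/V_old).
Step 2:
                  D         E         A         B
  init      0.02832     9.305    0.9103    0.1086
  Δ        0.002924  0.005849 -0.005849 -0.005849
  eq        0.03125     9.311    0.9044    0.1027
  solve Keq expr → x = -0.002924; check Q = 0.003188
Then change container volume by factor 0.8 (V_new/V_old).
Step 3:
                  D         E         A         B
  init      0.03906     11.64     1.131    0.1284
  Δ        0.003692  0.007385 -0.007385 -0.007385
  eq        0.04275     11.65     1.123     0.121
  solve Keq expr → x = -0.003692; check Q = 0.003188

Q₀ = 0.001812; Q < K (proceeds forward)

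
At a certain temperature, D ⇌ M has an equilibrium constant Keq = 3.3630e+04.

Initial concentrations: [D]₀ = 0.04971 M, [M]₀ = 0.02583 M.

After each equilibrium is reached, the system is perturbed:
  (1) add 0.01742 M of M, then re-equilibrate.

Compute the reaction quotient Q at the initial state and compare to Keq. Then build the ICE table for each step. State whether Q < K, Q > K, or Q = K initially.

Q₀ = 0.5196 vs Keq = 3.3630e+04 ⇒ Q<K, forward
Step 1:
                  D         M
  Initial   0.04971   0.02583
  Change   -0.04971   0.04971
  Equil   2.2461e-06   0.07554
  solve Keq expr → x = 0.04971; check Q = 3.3630e+04
Then add 0.01742 M of M.
Step 2:
                  D         M
  Initial 2.2461e-06   0.09296
  Change  5.1797e-07 -5.1797e-07
  Equil   2.7641e-06   0.09296
  solve Keq expr → x = -5.1797e-07; check Q = 3.3630e+04

Q₀ = 0.5196; Q < K (proceeds forward)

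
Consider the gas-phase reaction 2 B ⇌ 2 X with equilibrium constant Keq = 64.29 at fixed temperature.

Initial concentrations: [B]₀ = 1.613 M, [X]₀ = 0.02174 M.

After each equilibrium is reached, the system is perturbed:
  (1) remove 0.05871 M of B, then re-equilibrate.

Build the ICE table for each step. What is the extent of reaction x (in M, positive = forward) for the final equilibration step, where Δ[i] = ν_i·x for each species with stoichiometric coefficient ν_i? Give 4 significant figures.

Q₀ = 1.8166e-04 vs Keq = 64.29 ⇒ Q<K, forward
Step 1:
                    B           X
  I             1.613     0.02174
  C            -1.432       1.432
  E            0.1813       1.453
  solve Keq expr → x = 0.7159; check Q = 64.29
Then remove 0.05871 M of B.
Step 2:
                    B           X
  I            0.1226       1.453
  C            0.0522     -0.0522
  E            0.1748       1.401
  solve Keq expr → x = -0.0261; check Q = 64.29

x = -0.0261 M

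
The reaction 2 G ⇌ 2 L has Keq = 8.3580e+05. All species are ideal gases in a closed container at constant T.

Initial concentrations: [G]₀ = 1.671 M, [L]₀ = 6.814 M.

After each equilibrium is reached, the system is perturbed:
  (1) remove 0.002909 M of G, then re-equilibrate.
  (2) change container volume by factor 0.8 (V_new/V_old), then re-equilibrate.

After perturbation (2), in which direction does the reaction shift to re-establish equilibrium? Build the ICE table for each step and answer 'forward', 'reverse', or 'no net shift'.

Q₀ = 16.63 vs Keq = 8.3580e+05 ⇒ Q<K, forward
Step 1:
                  G         L
  Initial     1.671     6.814
  Change     -1.662     1.662
  Equil    0.009271     8.476
  solve Keq expr → x = 0.8309; check Q = 8.3580e+05
Then remove 0.002909 M of G.
Step 2:
                  G         L
  Initial  0.006362     8.476
  Change   0.002906 -0.002906
  Equil    0.009268     8.473
  solve Keq expr → x = -0.001453; check Q = 8.3580e+05
Then change container volume by factor 0.8 (V_new/V_old).
Step 3:
                  G         L
  Initial   0.01158     10.59
  Change          0         0
  Equil     0.01158     10.59
  solve Keq expr → x = 0; check Q = 8.3580e+05

Direction: no net shift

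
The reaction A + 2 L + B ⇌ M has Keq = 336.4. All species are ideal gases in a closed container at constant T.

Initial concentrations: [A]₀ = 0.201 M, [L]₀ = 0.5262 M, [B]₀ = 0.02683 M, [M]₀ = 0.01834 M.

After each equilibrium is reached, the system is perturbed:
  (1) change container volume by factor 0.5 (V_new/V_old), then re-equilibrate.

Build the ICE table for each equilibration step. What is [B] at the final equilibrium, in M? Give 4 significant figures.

Q₀ = 12.28 vs Keq = 336.4 ⇒ Q<K, forward
Step 1:
                  A         L         B         M
  Initial     0.201    0.5262   0.02683   0.01834
  Change   -0.02375   -0.0475  -0.02375   0.02375
  Equil      0.1773    0.4787   0.00308   0.04209
  solve Keq expr → x = 0.02375; check Q = 336.4
Then change container volume by factor 0.5 (V_new/V_old).
Step 2:
                  A         L         B         M
  Initial    0.3545    0.9574  0.006161   0.08418
  Change  -0.005311  -0.01062 -0.005311  0.005311
  Equil      0.3492    0.9468 8.4988e-04   0.08949
  solve Keq expr → x = 0.005311; check Q = 336.4

[B]_eq = 8.4988e-04 M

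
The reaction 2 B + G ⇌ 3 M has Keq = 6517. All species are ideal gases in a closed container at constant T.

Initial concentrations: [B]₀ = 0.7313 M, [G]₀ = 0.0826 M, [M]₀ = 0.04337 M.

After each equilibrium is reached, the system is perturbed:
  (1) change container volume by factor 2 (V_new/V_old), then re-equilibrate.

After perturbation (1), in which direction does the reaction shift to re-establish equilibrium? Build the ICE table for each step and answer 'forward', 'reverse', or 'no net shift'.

Direction: no net shift

Q₀ = 0.001847 vs Keq = 6517 ⇒ Q<K, forward
Step 1:
                  B         G         M
  init       0.7313    0.0826   0.04337
  Δ         -0.1652  -0.08259    0.2478
  eq         0.5661 1.1814e-05    0.2911
  solve Keq expr → x = 0.08259; check Q = 6517
Then change container volume by factor 2 (V_new/V_old).
Step 2:
                  B         G         M
  init       0.2831 5.9072e-06    0.1456
  Δ               0         0         0
  eq         0.2831 5.9072e-06    0.1456
  solve Keq expr → x = 0; check Q = 6517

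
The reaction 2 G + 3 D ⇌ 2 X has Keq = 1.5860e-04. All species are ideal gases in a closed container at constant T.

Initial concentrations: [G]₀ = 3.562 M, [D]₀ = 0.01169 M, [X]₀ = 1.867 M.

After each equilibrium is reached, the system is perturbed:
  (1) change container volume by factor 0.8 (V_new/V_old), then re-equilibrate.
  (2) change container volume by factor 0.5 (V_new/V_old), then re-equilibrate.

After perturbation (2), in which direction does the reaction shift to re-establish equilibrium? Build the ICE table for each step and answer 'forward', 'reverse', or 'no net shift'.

Q₀ = 1.7197e+05 vs Keq = 1.5860e-04 ⇒ Q>K, reverse
Step 1:
                    G           D           X
  init          3.562     0.01169       1.867
  Δ             1.618       2.428      -1.618
  eq             5.18       2.439      0.2486
  solve Keq expr → x = -0.8092; check Q = 1.5860e-04
Then change container volume by factor 0.8 (V_new/V_old).
Step 2:
                    G           D           X
  init          6.476       3.049      0.3107
  Δ          -0.08954     -0.1343     0.08954
  eq            6.386       2.915      0.4002
  solve Keq expr → x = 0.04477; check Q = 1.5860e-04
Then change container volume by factor 0.5 (V_new/V_old).
Step 3:
                    G           D           X
  init          12.77        5.83      0.8005
  Δ           -0.7471      -1.121      0.7471
  eq            12.02       4.709       1.548
  solve Keq expr → x = 0.3735; check Q = 1.5860e-04

Direction: forward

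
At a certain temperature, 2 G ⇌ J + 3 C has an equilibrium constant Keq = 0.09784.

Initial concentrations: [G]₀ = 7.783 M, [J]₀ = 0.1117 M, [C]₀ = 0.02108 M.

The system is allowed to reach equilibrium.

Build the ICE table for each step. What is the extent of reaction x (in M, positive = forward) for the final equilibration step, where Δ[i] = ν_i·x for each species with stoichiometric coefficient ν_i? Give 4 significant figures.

Q₀ = 1.7273e-08 vs Keq = 0.09784 ⇒ Q<K, forward
Step 1:
                    G           J           C
  Initial       7.783      0.1117     0.02108
  Change       -1.196       0.598       1.794
  Equil         6.587      0.7097       1.815
  solve Keq expr → x = 0.598; check Q = 0.09784

x = 0.598 M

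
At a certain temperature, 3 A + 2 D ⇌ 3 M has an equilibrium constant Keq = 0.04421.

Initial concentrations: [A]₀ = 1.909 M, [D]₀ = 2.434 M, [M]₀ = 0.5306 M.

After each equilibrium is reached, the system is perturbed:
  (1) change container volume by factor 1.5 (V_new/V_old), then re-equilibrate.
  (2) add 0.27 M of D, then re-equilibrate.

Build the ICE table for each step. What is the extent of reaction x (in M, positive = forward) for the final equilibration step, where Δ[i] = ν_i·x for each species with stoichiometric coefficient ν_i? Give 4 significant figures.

Q₀ = 0.003624 vs Keq = 0.04421 ⇒ Q<K, forward
Step 1:
                  A         D         M
  init        1.909     2.434    0.5306
  Δ         -0.3792   -0.2528    0.3792
  eq           1.53     2.181    0.9098
  solve Keq expr → x = 0.1264; check Q = 0.04421
Then change container volume by factor 1.5 (V_new/V_old).
Step 2:
                  A         D         M
  init         1.02     1.454    0.6065
  Δ         0.08941   0.05961  -0.08941
  eq          1.109     1.514    0.5171
  solve Keq expr → x = -0.0298; check Q = 0.04421
Then add 0.27 M of D.
Step 3:
                  A         D         M
  init        1.109     1.784    0.5171
  Δ        -0.03603  -0.02402   0.03603
  eq          1.073      1.76    0.5531
  solve Keq expr → x = 0.01201; check Q = 0.04421

x = 0.01201 M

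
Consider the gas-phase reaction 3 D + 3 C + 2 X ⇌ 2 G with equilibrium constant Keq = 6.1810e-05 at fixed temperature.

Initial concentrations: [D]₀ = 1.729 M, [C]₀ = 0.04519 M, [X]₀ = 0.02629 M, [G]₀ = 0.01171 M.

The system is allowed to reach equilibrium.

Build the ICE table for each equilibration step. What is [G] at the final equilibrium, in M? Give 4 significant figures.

[G]_eq = 1.0833e-05 M

Q₀ = 415.9 vs Keq = 6.1810e-05 ⇒ Q>K, reverse
Step 1:
                   D          C          X          G
  Initial      1.729    0.04519    0.02629    0.01171
  Change     0.01755    0.01755     0.0117    -0.0117
  Equil        1.747    0.06274    0.03799 1.0833e-05
  solve Keq expr → x = -0.00585; check Q = 6.1810e-05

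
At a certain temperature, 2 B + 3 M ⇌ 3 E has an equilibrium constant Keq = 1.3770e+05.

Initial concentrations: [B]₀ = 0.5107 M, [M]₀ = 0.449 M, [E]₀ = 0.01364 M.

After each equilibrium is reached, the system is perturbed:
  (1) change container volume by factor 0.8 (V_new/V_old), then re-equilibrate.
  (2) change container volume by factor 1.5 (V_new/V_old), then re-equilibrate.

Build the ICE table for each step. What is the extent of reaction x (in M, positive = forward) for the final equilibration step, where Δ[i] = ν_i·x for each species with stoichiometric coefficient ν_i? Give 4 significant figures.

x = -0.001553 M

Q₀ = 1.0749e-04 vs Keq = 1.3770e+05 ⇒ Q<K, forward
Step 1:
                   B          M          E
  init        0.5107      0.449    0.01364
  Δ          -0.2841    -0.4261     0.4261
  eq          0.2266    0.02291     0.4397
  solve Keq expr → x = 0.142; check Q = 1.3770e+05
Then change container volume by factor 0.8 (V_new/V_old).
Step 2:
                   B          M          E
  init        0.2833    0.02864     0.5497
  Δ        -0.002434  -0.003651   0.003651
  eq          0.2809    0.02498     0.5533
  solve Keq expr → x = 0.001217; check Q = 1.3770e+05
Then change container volume by factor 1.5 (V_new/V_old).
Step 3:
                   B          M          E
  init        0.1872    0.01666     0.3689
  Δ         0.003106   0.004659  -0.004659
  eq          0.1903    0.02131     0.3642
  solve Keq expr → x = -0.001553; check Q = 1.3770e+05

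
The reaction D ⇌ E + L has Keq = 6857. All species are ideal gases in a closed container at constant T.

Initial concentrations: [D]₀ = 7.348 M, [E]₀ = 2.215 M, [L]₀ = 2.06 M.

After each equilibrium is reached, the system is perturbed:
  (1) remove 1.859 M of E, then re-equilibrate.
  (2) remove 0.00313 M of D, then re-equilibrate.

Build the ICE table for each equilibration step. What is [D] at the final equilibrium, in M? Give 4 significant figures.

[D]_eq = 0.01054 M

Q₀ = 0.621 vs Keq = 6857 ⇒ Q<K, forward
Step 1:
                    D           E           L
  Initial       7.348       2.215        2.06
  Change       -7.335       7.335       7.335
  Equil       0.01308        9.55       9.395
  solve Keq expr → x = 7.335; check Q = 6857
Then remove 1.859 M of E.
Step 2:
                    D           E           L
  Initial     0.01308       7.691       9.395
  Change    -0.002541    0.002541    0.002541
  Equil       0.01054       7.693       9.397
  solve Keq expr → x = 0.002541; check Q = 6857
Then remove 0.00313 M of D.
Step 3:
                    D           E           L
  Initial    0.007414       7.693       9.397
  Change     0.003122   -0.003122   -0.003122
  Equil       0.01054        7.69       9.394
  solve Keq expr → x = -0.003122; check Q = 6857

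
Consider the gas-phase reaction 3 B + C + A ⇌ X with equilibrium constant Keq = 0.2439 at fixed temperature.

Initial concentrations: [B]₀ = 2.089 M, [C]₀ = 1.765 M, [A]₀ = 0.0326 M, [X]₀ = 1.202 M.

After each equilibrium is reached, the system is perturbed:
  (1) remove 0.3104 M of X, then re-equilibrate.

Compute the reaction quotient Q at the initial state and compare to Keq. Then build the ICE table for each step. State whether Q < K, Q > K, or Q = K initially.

Q₀ = 2.292; Q > K (proceeds reverse)

Q₀ = 2.292 vs Keq = 0.2439 ⇒ Q>K, reverse
Step 1:
                    B           C           A           X
  init          2.089       1.765      0.0326       1.202
  Δ            0.3726      0.1242      0.1242     -0.1242
  eq            2.462       1.889      0.1568       1.078
  solve Keq expr → x = -0.1242; check Q = 0.2439
Then remove 0.3104 M of X.
Step 2:
                    B           C           A           X
  init          2.462       1.889      0.1568      0.7674
  Δ          -0.08131     -0.0271     -0.0271      0.0271
  eq             2.38       1.862      0.1297      0.7945
  solve Keq expr → x = 0.0271; check Q = 0.2439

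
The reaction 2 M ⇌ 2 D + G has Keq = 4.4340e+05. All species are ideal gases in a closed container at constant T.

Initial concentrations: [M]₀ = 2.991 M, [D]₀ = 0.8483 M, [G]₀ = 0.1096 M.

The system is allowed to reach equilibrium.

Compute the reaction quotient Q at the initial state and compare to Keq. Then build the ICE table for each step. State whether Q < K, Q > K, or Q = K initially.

Q₀ = 0.008816 vs Keq = 4.4340e+05 ⇒ Q<K, forward
Step 1:
                    M           D           G
  Initial       2.991      0.8483      0.1096
  Change       -2.984       2.984       1.492
  Equil      0.007283       3.832       1.601
  solve Keq expr → x = 1.492; check Q = 4.4340e+05

Q₀ = 0.008816; Q < K (proceeds forward)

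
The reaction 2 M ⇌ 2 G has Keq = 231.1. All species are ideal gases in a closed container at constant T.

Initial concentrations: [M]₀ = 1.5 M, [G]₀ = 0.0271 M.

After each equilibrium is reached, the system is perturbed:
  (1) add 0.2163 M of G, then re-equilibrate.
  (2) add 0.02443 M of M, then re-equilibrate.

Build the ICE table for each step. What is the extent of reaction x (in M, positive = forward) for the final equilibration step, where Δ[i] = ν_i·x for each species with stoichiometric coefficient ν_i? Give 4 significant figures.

Q₀ = 3.2640e-04 vs Keq = 231.1 ⇒ Q<K, forward
Step 1:
                  M         G
  Initial       1.5    0.0271
  Change     -1.406     1.406
  Equil     0.09425     1.433
  solve Keq expr → x = 0.7029; check Q = 231.1
Then add 0.2163 M of G.
Step 2:
                  M         G
  Initial   0.09425     1.649
  Change    0.01335  -0.01335
  Equil      0.1076     1.636
  solve Keq expr → x = -0.006675; check Q = 231.1
Then add 0.02443 M of M.
Step 3:
                  M         G
  Initial     0.132     1.636
  Change   -0.02292   0.02292
  Equil      0.1091     1.659
  solve Keq expr → x = 0.01146; check Q = 231.1

x = 0.01146 M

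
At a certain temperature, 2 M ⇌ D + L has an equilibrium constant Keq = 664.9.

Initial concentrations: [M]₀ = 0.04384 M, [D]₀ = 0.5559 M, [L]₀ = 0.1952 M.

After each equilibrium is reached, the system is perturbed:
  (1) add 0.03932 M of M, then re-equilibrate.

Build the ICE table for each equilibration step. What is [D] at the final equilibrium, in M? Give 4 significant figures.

[D]_eq = 0.5903 M

Q₀ = 56.46 vs Keq = 664.9 ⇒ Q<K, forward
Step 1:
                    M           D           L
  init        0.04384      0.5559      0.1952
  Δ           -0.0304      0.0152      0.0152
  eq          0.01344      0.5711      0.2104
  solve Keq expr → x = 0.0152; check Q = 664.9
Then add 0.03932 M of M.
Step 2:
                    M           D           L
  init        0.05276      0.5711      0.2104
  Δ          -0.03848     0.01924     0.01924
  eq          0.01428      0.5903      0.2296
  solve Keq expr → x = 0.01924; check Q = 664.9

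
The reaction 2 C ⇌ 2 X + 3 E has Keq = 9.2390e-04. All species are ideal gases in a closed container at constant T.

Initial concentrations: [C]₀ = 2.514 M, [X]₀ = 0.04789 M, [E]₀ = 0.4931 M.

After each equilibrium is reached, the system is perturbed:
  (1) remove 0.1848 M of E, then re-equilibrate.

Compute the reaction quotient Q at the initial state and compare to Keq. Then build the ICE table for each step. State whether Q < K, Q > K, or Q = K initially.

Q₀ = 4.3508e-05 vs Keq = 9.2390e-04 ⇒ Q<K, forward
Step 1:
                   C          X          E
  I            2.514    0.04789     0.4931
  C         -0.09641    0.09641     0.1446
  E            2.418     0.1443     0.6377
  solve Keq expr → x = 0.0482; check Q = 9.2390e-04
Then remove 0.1848 M of E.
Step 2:
                   C          X          E
  I            2.418     0.1443     0.4529
  C         -0.04647    0.04647     0.0697
  E            2.371     0.1908     0.5226
  solve Keq expr → x = 0.02323; check Q = 9.2390e-04

Q₀ = 4.3508e-05; Q < K (proceeds forward)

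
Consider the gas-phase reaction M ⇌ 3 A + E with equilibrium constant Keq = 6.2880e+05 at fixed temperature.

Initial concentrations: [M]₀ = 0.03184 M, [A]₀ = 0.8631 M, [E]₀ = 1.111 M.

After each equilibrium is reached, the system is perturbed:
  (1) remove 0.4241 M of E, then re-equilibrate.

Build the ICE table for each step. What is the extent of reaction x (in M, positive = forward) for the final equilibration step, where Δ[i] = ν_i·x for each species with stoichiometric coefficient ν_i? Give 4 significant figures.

Q₀ = 22.43 vs Keq = 6.2880e+05 ⇒ Q<K, forward
Step 1:
                   M          A          E
  Initial    0.03184     0.8631      1.111
  Change    -0.03184    0.09552    0.03184
  Equil   1.6011e-06     0.9586      1.143
  solve Keq expr → x = 0.03184; check Q = 6.2880e+05
Then remove 0.4241 M of E.
Step 2:
                   M          A          E
  Initial 1.6011e-06     0.9586     0.7187
  Change  -5.9413e-07 1.7824e-06 5.9413e-07
  Equil   1.0069e-06     0.9586     0.7187
  solve Keq expr → x = 5.9413e-07; check Q = 6.2880e+05

x = 5.9413e-07 M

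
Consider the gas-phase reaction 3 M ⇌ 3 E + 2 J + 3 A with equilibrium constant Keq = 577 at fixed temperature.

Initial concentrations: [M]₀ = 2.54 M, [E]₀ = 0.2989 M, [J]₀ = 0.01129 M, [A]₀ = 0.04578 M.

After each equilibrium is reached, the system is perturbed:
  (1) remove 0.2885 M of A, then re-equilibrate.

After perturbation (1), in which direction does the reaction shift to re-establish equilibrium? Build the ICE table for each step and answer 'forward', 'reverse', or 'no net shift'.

Direction: forward

Q₀ = 1.9929e-11 vs Keq = 577 ⇒ Q<K, forward
Step 1:
                  M         E         J         A
  Initial      2.54    0.2989   0.01129   0.04578
  Change     -1.919     1.919      1.28     1.919
  Equil      0.6207     2.218     1.291     1.965
  solve Keq expr → x = 0.6398; check Q = 577
Then remove 0.2885 M of A.
Step 2:
                  M         E         J         A
  Initial    0.6207     2.218     1.291     1.677
  Change   -0.05197   0.05197   0.03465   0.05197
  Equil      0.5687      2.27     1.325     1.729
  solve Keq expr → x = 0.01732; check Q = 577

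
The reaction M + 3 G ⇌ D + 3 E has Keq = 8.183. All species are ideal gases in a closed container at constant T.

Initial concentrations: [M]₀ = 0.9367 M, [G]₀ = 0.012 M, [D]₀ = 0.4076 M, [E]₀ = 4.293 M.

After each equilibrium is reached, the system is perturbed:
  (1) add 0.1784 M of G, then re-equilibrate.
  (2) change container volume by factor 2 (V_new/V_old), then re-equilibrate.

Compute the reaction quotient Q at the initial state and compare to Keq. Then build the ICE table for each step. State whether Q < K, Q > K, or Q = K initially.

Q₀ = 1.9924e+07; Q > K (proceeds reverse)

Q₀ = 1.9924e+07 vs Keq = 8.183 ⇒ Q>K, reverse
Step 1:
                  M         G         D         E
  init       0.9367     0.012    0.4076     4.293
  Δ          0.2727    0.8181   -0.2727   -0.8181
  eq          1.209    0.8301    0.1349     3.475
  solve Keq expr → x = -0.2727; check Q = 8.183
Then add 0.1784 M of G.
Step 2:
                  M         G         D         E
  init        1.209     1.008    0.1349     3.475
  Δ        -0.03005  -0.09015   0.03005   0.09015
  eq          1.179    0.9183     0.165     3.565
  solve Keq expr → x = 0.03005; check Q = 8.183
Then change container volume by factor 2 (V_new/V_old).
Step 3:
                  M         G         D         E
  init       0.5897    0.4592   0.08248     1.783
  Δ               0         0         0         0
  eq         0.5897    0.4592   0.08248     1.783
  solve Keq expr → x = 0; check Q = 8.183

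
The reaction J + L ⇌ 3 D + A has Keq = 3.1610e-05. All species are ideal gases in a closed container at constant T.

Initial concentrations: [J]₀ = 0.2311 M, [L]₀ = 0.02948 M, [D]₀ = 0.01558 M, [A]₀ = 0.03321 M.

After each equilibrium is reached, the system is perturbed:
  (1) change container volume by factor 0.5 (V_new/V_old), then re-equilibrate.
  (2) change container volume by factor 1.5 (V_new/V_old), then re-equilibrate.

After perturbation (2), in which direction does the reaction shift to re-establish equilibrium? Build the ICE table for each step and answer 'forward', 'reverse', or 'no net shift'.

Q₀ = 1.8435e-05 vs Keq = 3.1610e-05 ⇒ Q<K, forward
Step 1:
                  J         L         D         A
  I          0.2311   0.02948   0.01558   0.03321
  C       -8.9664e-04 -8.9664e-04   0.00269 8.9664e-04
  E          0.2302   0.02858   0.01827   0.03411
  solve Keq expr → x = 8.9664e-04; check Q = 3.1610e-05
Then change container volume by factor 0.5 (V_new/V_old).
Step 2:
                  J         L         D         A
  I          0.4604   0.05717   0.03654   0.06821
  C        0.004137  0.004137  -0.01241 -0.004137
  E          0.4645    0.0613   0.02413   0.06408
  solve Keq expr → x = -0.004137; check Q = 3.1610e-05
Then change container volume by factor 1.5 (V_new/V_old).
Step 3:
                  J         L         D         A
  I          0.3097   0.04087   0.01609   0.04272
  C       -0.001488 -0.001488  0.004464  0.001488
  E          0.3082   0.03938   0.02055   0.04421
  solve Keq expr → x = 0.001488; check Q = 3.1610e-05

Direction: forward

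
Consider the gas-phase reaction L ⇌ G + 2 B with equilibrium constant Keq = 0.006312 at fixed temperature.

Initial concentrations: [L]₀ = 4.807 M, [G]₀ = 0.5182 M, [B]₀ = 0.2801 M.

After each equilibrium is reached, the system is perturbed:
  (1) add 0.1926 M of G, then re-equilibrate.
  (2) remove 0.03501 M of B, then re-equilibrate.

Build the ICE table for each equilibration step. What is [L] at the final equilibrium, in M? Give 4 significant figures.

[L]_eq = 4.825 M

Q₀ = 0.008458 vs Keq = 0.006312 ⇒ Q>K, reverse
Step 1:
                    L           G           B
  I             4.807      0.5182      0.2801
  C           0.01683    -0.01683    -0.03367
  E             4.824      0.5014      0.2464
  solve Keq expr → x = -0.01683; check Q = 0.006312
Then add 0.1926 M of G.
Step 2:
                    L           G           B
  I             4.824       0.694      0.2464
  C           0.01699    -0.01699    -0.03398
  E             4.841       0.677      0.2125
  solve Keq expr → x = -0.01699; check Q = 0.006312
Then remove 0.03501 M of B.
Step 3:
                    L           G           B
  I             4.841       0.677      0.1774
  C          -0.01609     0.01609     0.03218
  E             4.825      0.6931      0.2096
  solve Keq expr → x = 0.01609; check Q = 0.006312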